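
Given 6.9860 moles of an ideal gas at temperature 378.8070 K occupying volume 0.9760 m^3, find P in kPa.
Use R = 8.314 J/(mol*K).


P = nRT/V = 6.9860 * 8.314 * 378.8070 / 0.9760
= 22001.7182 / 0.9760 = 22542.7440 Pa = 22.5427 kPa

22.5427 kPa


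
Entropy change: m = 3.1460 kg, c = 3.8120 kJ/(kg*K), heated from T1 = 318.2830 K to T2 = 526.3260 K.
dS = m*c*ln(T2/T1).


T2/T1 = 1.6536
ln(T2/T1) = 0.5030
dS = 3.1460 * 3.8120 * 0.5030 = 6.0320 kJ/K

6.0320 kJ/K


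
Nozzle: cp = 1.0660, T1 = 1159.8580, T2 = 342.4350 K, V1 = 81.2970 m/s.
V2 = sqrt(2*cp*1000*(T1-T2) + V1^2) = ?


dT = 817.4230 K
2*cp*1000*dT = 1742745.8360
V1^2 = 6609.2022
V2 = sqrt(1749355.0382) = 1322.6319 m/s

1322.6319 m/s


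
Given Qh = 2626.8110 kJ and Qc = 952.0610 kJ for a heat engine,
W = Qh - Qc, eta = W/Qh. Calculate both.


W = 2626.8110 - 952.0610 = 1674.7500 kJ
eta = 1674.7500 / 2626.8110 = 0.6376 = 63.7560%

W = 1674.7500 kJ, eta = 63.7560%


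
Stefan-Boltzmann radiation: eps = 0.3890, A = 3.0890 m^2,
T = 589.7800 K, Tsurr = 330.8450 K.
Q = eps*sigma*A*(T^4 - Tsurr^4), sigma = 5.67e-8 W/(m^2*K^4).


T^4 = 1.2099e+11
Tsurr^4 = 1.1981e+10
Q = 0.3890 * 5.67e-8 * 3.0890 * 1.0901e+11 = 7427.1845 W

7427.1845 W


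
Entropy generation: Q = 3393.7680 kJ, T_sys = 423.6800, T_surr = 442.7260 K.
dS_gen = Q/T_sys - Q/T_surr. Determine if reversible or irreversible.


dS_sys = 3393.7680/423.6800 = 8.0102 kJ/K
dS_surr = -3393.7680/442.7260 = -7.6656 kJ/K
dS_gen = 8.0102 - 7.6656 = 0.3446 kJ/K (irreversible)

dS_gen = 0.3446 kJ/K, irreversible


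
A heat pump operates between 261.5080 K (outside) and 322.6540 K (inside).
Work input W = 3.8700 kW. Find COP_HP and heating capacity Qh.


COP = 322.6540 / 61.1460 = 5.2768
Qh = 5.2768 * 3.8700 = 20.4211 kW

COP = 5.2768, Qh = 20.4211 kW


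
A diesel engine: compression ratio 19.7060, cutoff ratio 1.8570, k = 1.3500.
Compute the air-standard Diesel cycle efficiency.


r^(k-1) = 2.8386
rc^k = 2.3062
eta = 0.6023 = 60.2274%

60.2274%


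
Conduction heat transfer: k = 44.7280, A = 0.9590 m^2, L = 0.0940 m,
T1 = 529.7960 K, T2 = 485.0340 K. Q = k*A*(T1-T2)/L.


dT = 44.7620 K
Q = 44.7280 * 0.9590 * 44.7620 / 0.0940 = 20425.8301 W

20425.8301 W


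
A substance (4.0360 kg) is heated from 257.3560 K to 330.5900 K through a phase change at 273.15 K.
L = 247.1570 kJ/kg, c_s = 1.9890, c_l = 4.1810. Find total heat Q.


Q1 (sensible, solid) = 4.0360 * 1.9890 * 15.7940 = 126.7880 kJ
Q2 (latent) = 4.0360 * 247.1570 = 997.5257 kJ
Q3 (sensible, liquid) = 4.0360 * 4.1810 * 57.4400 = 969.2722 kJ
Q_total = 2093.5858 kJ

2093.5858 kJ


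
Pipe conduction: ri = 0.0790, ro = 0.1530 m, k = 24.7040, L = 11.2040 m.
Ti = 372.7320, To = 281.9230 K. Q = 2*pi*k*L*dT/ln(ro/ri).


dT = 90.8090 K
ln(ro/ri) = 0.6610
Q = 2*pi*24.7040*11.2040*90.8090 / 0.6610 = 238920.9351 W

238920.9351 W


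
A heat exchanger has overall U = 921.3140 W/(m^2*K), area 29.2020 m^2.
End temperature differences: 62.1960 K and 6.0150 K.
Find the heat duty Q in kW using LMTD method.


LMTD = 24.0497 K
Q = 921.3140 * 29.2020 * 24.0497 = 647039.0767 W = 647.0391 kW

647.0391 kW


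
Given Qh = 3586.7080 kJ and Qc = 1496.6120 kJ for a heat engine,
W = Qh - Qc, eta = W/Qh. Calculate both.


W = 3586.7080 - 1496.6120 = 2090.0960 kJ
eta = 2090.0960 / 3586.7080 = 0.5827 = 58.2734%

W = 2090.0960 kJ, eta = 58.2734%


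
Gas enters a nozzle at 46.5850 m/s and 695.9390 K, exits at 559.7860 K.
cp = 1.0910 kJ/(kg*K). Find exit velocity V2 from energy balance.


dT = 136.1530 K
2*cp*1000*dT = 297085.8460
V1^2 = 2170.1622
V2 = sqrt(299256.0082) = 547.0430 m/s

547.0430 m/s


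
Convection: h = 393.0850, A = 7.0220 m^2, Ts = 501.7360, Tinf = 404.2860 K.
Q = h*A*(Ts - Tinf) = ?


dT = 97.4500 K
Q = 393.0850 * 7.0220 * 97.4500 = 268985.6677 W

268985.6677 W


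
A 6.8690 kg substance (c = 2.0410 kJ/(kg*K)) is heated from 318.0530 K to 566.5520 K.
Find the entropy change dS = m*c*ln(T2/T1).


T2/T1 = 1.7813
ln(T2/T1) = 0.5774
dS = 6.8690 * 2.0410 * 0.5774 = 8.0942 kJ/K

8.0942 kJ/K


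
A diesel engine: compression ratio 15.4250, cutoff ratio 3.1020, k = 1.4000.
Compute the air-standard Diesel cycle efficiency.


r^(k-1) = 2.9874
rc^k = 4.8786
eta = 0.5588 = 55.8807%

55.8807%


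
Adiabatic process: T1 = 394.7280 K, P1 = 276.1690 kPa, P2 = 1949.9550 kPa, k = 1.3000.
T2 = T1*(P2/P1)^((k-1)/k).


(k-1)/k = 0.2308
(P2/P1)^exp = 1.5700
T2 = 394.7280 * 1.5700 = 619.7069 K

619.7069 K


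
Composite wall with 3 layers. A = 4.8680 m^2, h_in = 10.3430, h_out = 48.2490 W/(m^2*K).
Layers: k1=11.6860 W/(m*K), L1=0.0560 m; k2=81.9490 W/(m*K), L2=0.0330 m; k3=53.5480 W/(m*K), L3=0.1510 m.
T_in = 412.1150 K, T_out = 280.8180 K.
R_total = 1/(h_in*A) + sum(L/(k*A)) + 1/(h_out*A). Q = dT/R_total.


R_conv_in = 1/(10.3430*4.8680) = 0.0199
R_1 = 0.0560/(11.6860*4.8680) = 0.0010
R_2 = 0.0330/(81.9490*4.8680) = 8.2722e-05
R_3 = 0.1510/(53.5480*4.8680) = 0.0006
R_conv_out = 1/(48.2490*4.8680) = 0.0043
R_total = 0.0258 K/W
Q = 131.2970 / 0.0258 = 5095.9362 W

R_total = 0.0258 K/W, Q = 5095.9362 W


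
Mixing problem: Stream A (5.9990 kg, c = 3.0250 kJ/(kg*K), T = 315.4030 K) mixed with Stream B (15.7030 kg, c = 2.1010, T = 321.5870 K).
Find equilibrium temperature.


num = 16333.4096
den = 51.1390
Tf = 319.3926 K

319.3926 K


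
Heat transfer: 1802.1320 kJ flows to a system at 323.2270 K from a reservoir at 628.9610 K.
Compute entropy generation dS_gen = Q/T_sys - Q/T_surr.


dS_sys = 1802.1320/323.2270 = 5.5754 kJ/K
dS_surr = -1802.1320/628.9610 = -2.8653 kJ/K
dS_gen = 5.5754 - 2.8653 = 2.7102 kJ/K (irreversible)

dS_gen = 2.7102 kJ/K, irreversible


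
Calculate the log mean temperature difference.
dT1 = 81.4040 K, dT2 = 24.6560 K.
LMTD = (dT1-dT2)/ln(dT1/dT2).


dT1/dT2 = 3.3016
ln(dT1/dT2) = 1.1944
LMTD = 56.7480 / 1.1944 = 47.5116 K

47.5116 K


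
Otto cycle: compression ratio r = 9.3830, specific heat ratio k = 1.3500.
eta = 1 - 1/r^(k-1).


r^(k-1) = 2.1894
eta = 1 - 1/2.1894 = 0.5432 = 54.3248%

54.3248%


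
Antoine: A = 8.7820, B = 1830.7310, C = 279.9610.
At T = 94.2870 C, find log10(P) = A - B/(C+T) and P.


C+T = 374.2480
B/(C+T) = 4.8918
log10(P) = 8.7820 - 4.8918 = 3.8902
P = 10^3.8902 = 7766.7810 mmHg

7766.7810 mmHg


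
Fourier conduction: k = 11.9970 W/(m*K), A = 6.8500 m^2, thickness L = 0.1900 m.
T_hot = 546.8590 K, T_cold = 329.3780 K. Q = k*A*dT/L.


dT = 217.4810 K
Q = 11.9970 * 6.8500 * 217.4810 / 0.1900 = 94065.6261 W

94065.6261 W


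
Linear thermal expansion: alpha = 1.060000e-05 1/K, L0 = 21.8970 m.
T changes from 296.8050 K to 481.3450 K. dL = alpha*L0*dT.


dT = 184.5400 K
dL = 1.060000e-05 * 21.8970 * 184.5400 = 0.042833 m
L_final = 21.939833 m

dL = 0.042833 m


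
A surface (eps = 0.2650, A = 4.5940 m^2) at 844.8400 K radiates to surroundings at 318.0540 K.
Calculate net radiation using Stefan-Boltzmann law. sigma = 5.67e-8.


T^4 = 5.0945e+11
Tsurr^4 = 1.0233e+10
Q = 0.2650 * 5.67e-8 * 4.5940 * 4.9921e+11 = 34459.2253 W

34459.2253 W


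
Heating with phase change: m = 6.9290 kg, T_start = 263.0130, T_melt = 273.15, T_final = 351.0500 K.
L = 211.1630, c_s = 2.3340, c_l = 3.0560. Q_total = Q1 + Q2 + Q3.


Q1 (sensible, solid) = 6.9290 * 2.3340 * 10.1370 = 163.9385 kJ
Q2 (latent) = 6.9290 * 211.1630 = 1463.1484 kJ
Q3 (sensible, liquid) = 6.9290 * 3.0560 * 77.9000 = 1649.5344 kJ
Q_total = 3276.6213 kJ

3276.6213 kJ


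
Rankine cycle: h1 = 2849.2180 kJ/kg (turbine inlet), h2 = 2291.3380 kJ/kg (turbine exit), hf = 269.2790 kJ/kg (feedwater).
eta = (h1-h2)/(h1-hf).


W = 557.8800 kJ/kg
Q_in = 2579.9390 kJ/kg
eta = 0.2162 = 21.6238%

eta = 21.6238%


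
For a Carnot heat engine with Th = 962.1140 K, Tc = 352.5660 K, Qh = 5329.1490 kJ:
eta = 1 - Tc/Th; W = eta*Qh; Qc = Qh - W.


eta = 1 - 352.5660/962.1140 = 0.6336
W = 0.6336 * 5329.1490 = 3376.2861 kJ
Qc = 5329.1490 - 3376.2861 = 1952.8629 kJ

eta = 63.3551%, W = 3376.2861 kJ, Qc = 1952.8629 kJ


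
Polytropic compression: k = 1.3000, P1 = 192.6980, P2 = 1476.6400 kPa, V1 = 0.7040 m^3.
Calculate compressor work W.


(k-1)/k = 0.2308
(P2/P1)^exp = 1.5999
W = 4.3333 * 192.6980 * 0.7040 * (1.5999 - 1) = 352.6532 kJ

352.6532 kJ


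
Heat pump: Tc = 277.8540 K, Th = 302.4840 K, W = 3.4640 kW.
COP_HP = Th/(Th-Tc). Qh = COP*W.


COP = 302.4840 / 24.6300 = 12.2811
Qh = 12.2811 * 3.4640 = 42.5418 kW

COP = 12.2811, Qh = 42.5418 kW


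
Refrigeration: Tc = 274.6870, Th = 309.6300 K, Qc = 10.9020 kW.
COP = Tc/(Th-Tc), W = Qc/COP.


COP = 274.6870 / 34.9430 = 7.8610
W = 10.9020 / 7.8610 = 1.3868 kW

COP = 7.8610, W = 1.3868 kW


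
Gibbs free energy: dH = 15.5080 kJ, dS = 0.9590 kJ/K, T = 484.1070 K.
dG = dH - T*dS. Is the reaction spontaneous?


T*dS = 484.1070 * 0.9590 = 464.2586 kJ
dG = 15.5080 - 464.2586 = -448.7506 kJ (spontaneous)

dG = -448.7506 kJ, spontaneous


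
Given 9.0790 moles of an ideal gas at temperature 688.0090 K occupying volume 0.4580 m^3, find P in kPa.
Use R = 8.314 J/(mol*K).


P = nRT/V = 9.0790 * 8.314 * 688.0090 / 0.4580
= 51932.8499 / 0.4580 = 113390.5019 Pa = 113.3905 kPa

113.3905 kPa


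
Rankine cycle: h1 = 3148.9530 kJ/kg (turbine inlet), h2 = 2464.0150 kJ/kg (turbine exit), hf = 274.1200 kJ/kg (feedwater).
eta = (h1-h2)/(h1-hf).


W = 684.9380 kJ/kg
Q_in = 2874.8330 kJ/kg
eta = 0.2383 = 23.8253%

eta = 23.8253%


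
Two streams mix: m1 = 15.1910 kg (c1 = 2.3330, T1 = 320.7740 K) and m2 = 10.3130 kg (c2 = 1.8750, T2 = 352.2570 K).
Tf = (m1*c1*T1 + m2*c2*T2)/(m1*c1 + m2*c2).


num = 18179.9736
den = 54.7775
Tf = 331.8877 K

331.8877 K


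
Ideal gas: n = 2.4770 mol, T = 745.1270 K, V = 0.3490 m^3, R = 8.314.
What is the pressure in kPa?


P = nRT/V = 2.4770 * 8.314 * 745.1270 / 0.3490
= 15344.9800 / 0.3490 = 43968.4241 Pa = 43.9684 kPa

43.9684 kPa


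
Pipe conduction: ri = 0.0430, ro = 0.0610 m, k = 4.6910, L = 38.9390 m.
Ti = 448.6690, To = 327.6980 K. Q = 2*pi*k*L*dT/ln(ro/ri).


dT = 120.9710 K
ln(ro/ri) = 0.3497
Q = 2*pi*4.6910*38.9390*120.9710 / 0.3497 = 397052.8677 W

397052.8677 W


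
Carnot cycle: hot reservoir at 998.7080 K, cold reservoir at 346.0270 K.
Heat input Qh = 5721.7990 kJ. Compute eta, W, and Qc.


eta = 1 - 346.0270/998.7080 = 0.6535
W = 0.6535 * 5721.7990 = 3739.3407 kJ
Qc = 5721.7990 - 3739.3407 = 1982.4583 kJ

eta = 65.3525%, W = 3739.3407 kJ, Qc = 1982.4583 kJ


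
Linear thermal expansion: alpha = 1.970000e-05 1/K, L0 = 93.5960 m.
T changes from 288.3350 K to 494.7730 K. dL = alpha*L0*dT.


dT = 206.4380 K
dL = 1.970000e-05 * 93.5960 * 206.4380 = 0.380639 m
L_final = 93.976639 m

dL = 0.380639 m


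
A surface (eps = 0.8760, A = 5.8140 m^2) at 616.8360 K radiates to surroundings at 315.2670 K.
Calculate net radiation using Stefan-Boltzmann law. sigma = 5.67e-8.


T^4 = 1.4477e+11
Tsurr^4 = 9.8790e+09
Q = 0.8760 * 5.67e-8 * 5.8140 * 1.3489e+11 = 38953.4011 W

38953.4011 W


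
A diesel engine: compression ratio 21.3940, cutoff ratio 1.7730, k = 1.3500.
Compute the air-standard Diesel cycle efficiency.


r^(k-1) = 2.9215
rc^k = 2.1665
eta = 0.6174 = 61.7382%

61.7382%


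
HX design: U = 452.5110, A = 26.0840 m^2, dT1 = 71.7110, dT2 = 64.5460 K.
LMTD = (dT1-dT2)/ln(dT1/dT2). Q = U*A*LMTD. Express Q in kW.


LMTD = 68.0657 K
Q = 452.5110 * 26.0840 * 68.0657 = 803399.1838 W = 803.3992 kW

803.3992 kW


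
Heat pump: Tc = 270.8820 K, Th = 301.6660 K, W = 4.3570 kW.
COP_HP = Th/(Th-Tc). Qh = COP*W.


COP = 301.6660 / 30.7840 = 9.7994
Qh = 9.7994 * 4.3570 = 42.6962 kW

COP = 9.7994, Qh = 42.6962 kW


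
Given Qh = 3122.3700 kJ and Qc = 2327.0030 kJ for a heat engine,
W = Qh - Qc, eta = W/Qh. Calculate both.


W = 3122.3700 - 2327.0030 = 795.3670 kJ
eta = 795.3670 / 3122.3700 = 0.2547 = 25.4732%

W = 795.3670 kJ, eta = 25.4732%


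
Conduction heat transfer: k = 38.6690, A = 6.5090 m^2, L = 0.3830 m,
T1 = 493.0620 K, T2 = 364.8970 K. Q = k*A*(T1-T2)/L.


dT = 128.1650 K
Q = 38.6690 * 6.5090 * 128.1650 / 0.3830 = 84226.3306 W

84226.3306 W


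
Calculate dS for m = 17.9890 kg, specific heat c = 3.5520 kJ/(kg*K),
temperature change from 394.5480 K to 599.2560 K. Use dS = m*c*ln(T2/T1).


T2/T1 = 1.5188
ln(T2/T1) = 0.4179
dS = 17.9890 * 3.5520 * 0.4179 = 26.7056 kJ/K

26.7056 kJ/K


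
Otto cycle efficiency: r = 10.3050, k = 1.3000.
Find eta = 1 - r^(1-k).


r^(k-1) = 2.0133
eta = 1 - 1/2.0133 = 0.5033 = 50.3310%

50.3310%


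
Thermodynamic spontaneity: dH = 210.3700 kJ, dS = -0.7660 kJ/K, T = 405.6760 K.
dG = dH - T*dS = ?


T*dS = 405.6760 * -0.7660 = -310.7478 kJ
dG = 210.3700 + 310.7478 = 521.1178 kJ (non-spontaneous)

dG = 521.1178 kJ, non-spontaneous


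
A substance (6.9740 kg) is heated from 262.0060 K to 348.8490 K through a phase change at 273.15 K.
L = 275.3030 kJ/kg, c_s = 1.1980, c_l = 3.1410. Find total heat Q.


Q1 (sensible, solid) = 6.9740 * 1.1980 * 11.1440 = 93.1065 kJ
Q2 (latent) = 6.9740 * 275.3030 = 1919.9631 kJ
Q3 (sensible, liquid) = 6.9740 * 3.1410 * 75.6990 = 1658.2119 kJ
Q_total = 3671.2815 kJ

3671.2815 kJ


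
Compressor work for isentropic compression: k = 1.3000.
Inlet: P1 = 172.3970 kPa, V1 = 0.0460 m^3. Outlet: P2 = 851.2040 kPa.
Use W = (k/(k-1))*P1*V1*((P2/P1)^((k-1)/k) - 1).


(k-1)/k = 0.2308
(P2/P1)^exp = 1.4456
W = 4.3333 * 172.3970 * 0.0460 * (1.4456 - 1) = 15.3118 kJ

15.3118 kJ


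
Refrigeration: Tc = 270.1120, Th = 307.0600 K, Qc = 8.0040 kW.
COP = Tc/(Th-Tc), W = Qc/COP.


COP = 270.1120 / 36.9480 = 7.3106
W = 8.0040 / 7.3106 = 1.0948 kW

COP = 7.3106, W = 1.0948 kW


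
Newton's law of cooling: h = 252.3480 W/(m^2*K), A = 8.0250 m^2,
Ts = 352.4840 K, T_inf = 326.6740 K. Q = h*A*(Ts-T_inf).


dT = 25.8100 K
Q = 252.3480 * 8.0250 * 25.8100 = 52267.6426 W

52267.6426 W


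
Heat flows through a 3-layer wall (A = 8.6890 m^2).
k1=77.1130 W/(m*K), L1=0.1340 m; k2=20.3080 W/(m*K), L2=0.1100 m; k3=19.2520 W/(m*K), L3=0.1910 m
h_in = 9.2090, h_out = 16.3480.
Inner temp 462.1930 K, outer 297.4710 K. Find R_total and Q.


R_conv_in = 1/(9.2090*8.6890) = 0.0125
R_1 = 0.1340/(77.1130*8.6890) = 0.0002
R_2 = 0.1100/(20.3080*8.6890) = 0.0006
R_3 = 0.1910/(19.2520*8.6890) = 0.0011
R_conv_out = 1/(16.3480*8.6890) = 0.0070
R_total = 0.0215 K/W
Q = 164.7220 / 0.0215 = 7660.6343 W

R_total = 0.0215 K/W, Q = 7660.6343 W


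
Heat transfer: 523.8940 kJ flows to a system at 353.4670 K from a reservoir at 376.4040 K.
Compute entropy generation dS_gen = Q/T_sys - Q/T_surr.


dS_sys = 523.8940/353.4670 = 1.4822 kJ/K
dS_surr = -523.8940/376.4040 = -1.3918 kJ/K
dS_gen = 1.4822 - 1.3918 = 0.0903 kJ/K (irreversible)

dS_gen = 0.0903 kJ/K, irreversible


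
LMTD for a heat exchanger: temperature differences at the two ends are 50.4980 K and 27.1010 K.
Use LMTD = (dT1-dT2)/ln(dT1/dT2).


dT1/dT2 = 1.8633
ln(dT1/dT2) = 0.6224
LMTD = 23.3970 / 0.6224 = 37.5938 K

37.5938 K


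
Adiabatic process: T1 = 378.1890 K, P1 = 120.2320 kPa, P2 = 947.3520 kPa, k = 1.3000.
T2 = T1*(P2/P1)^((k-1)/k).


(k-1)/k = 0.2308
(P2/P1)^exp = 1.6102
T2 = 378.1890 * 1.6102 = 608.9638 K

608.9638 K


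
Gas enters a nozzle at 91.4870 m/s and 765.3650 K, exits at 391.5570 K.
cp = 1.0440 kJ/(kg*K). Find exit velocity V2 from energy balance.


dT = 373.8080 K
2*cp*1000*dT = 780511.1040
V1^2 = 8369.8712
V2 = sqrt(788880.9752) = 888.1897 m/s

888.1897 m/s


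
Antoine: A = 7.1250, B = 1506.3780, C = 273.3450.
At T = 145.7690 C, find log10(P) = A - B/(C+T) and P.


C+T = 419.1140
B/(C+T) = 3.5942
log10(P) = 7.1250 - 3.5942 = 3.5308
P = 10^3.5308 = 3394.7178 mmHg

3394.7178 mmHg


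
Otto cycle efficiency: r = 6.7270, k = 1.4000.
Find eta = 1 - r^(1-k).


r^(k-1) = 2.1435
eta = 1 - 1/2.1435 = 0.5335 = 53.3479%

53.3479%


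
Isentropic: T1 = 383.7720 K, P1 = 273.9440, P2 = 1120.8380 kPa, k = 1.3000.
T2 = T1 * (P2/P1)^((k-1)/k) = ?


(k-1)/k = 0.2308
(P2/P1)^exp = 1.3842
T2 = 383.7720 * 1.3842 = 531.2227 K

531.2227 K


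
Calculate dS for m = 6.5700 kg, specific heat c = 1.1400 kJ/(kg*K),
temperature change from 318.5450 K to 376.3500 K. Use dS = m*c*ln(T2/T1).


T2/T1 = 1.1815
ln(T2/T1) = 0.1668
dS = 6.5700 * 1.1400 * 0.1668 = 1.2490 kJ/K

1.2490 kJ/K


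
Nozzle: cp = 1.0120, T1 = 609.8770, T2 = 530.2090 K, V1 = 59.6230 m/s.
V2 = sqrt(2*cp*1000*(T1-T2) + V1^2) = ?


dT = 79.6680 K
2*cp*1000*dT = 161248.0320
V1^2 = 3554.9021
V2 = sqrt(164802.9341) = 405.9593 m/s

405.9593 m/s


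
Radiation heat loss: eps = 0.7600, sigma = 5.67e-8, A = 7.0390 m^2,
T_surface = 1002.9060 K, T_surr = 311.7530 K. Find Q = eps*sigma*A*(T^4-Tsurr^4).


T^4 = 1.0117e+12
Tsurr^4 = 9.4459e+09
Q = 0.7600 * 5.67e-8 * 7.0390 * 1.0022e+12 = 304000.6634 W

304000.6634 W


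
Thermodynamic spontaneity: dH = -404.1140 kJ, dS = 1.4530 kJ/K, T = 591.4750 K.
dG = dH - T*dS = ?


T*dS = 591.4750 * 1.4530 = 859.4132 kJ
dG = -404.1140 - 859.4132 = -1263.5272 kJ (spontaneous)

dG = -1263.5272 kJ, spontaneous


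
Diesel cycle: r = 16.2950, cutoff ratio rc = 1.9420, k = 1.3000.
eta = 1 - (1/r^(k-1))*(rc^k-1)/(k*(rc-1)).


r^(k-1) = 2.3100
rc^k = 2.3699
eta = 0.5158 = 51.5752%

51.5752%


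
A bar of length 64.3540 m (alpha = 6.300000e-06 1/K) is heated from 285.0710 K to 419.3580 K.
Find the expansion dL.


dT = 134.2870 K
dL = 6.300000e-06 * 64.3540 * 134.2870 = 0.054444 m
L_final = 64.408444 m

dL = 0.054444 m


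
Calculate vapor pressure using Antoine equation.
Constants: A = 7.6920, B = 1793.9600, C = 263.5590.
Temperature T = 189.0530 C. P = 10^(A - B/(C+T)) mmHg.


C+T = 452.6120
B/(C+T) = 3.9636
log10(P) = 7.6920 - 3.9636 = 3.7284
P = 10^3.7284 = 5350.9212 mmHg

5350.9212 mmHg


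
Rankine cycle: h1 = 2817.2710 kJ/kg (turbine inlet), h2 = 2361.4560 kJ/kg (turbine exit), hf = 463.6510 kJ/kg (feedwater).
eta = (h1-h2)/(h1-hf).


W = 455.8150 kJ/kg
Q_in = 2353.6200 kJ/kg
eta = 0.1937 = 19.3666%

eta = 19.3666%


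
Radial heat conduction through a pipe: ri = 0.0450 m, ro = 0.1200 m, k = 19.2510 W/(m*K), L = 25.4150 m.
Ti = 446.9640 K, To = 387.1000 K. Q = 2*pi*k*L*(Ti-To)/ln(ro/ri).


dT = 59.8640 K
ln(ro/ri) = 0.9808
Q = 2*pi*19.2510*25.4150*59.8640 / 0.9808 = 187627.1140 W

187627.1140 W


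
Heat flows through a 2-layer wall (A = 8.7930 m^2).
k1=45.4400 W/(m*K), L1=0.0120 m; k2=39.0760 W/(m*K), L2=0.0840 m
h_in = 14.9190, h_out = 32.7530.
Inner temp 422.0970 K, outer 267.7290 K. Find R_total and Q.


R_conv_in = 1/(14.9190*8.7930) = 0.0076
R_1 = 0.0120/(45.4400*8.7930) = 3.0033e-05
R_2 = 0.0840/(39.0760*8.7930) = 0.0002
R_conv_out = 1/(32.7530*8.7930) = 0.0035
R_total = 0.0114 K/W
Q = 154.3680 / 0.0114 = 13577.1195 W

R_total = 0.0114 K/W, Q = 13577.1195 W


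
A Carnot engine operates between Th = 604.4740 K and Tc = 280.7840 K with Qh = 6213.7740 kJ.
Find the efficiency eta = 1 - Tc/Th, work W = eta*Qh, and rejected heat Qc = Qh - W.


eta = 1 - 280.7840/604.4740 = 0.5355
W = 0.5355 * 6213.7740 = 3327.4161 kJ
Qc = 6213.7740 - 3327.4161 = 2886.3579 kJ

eta = 53.5490%, W = 3327.4161 kJ, Qc = 2886.3579 kJ


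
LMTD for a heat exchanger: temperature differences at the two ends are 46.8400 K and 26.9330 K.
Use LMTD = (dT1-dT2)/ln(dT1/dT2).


dT1/dT2 = 1.7391
ln(dT1/dT2) = 0.5534
LMTD = 19.9070 / 0.5534 = 35.9731 K

35.9731 K


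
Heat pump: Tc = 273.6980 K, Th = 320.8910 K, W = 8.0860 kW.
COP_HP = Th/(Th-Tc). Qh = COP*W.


COP = 320.8910 / 47.1930 = 6.7995
Qh = 6.7995 * 8.0860 = 54.9811 kW

COP = 6.7995, Qh = 54.9811 kW


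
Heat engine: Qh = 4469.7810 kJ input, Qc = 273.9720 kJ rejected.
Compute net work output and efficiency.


W = 4469.7810 - 273.9720 = 4195.8090 kJ
eta = 4195.8090 / 4469.7810 = 0.9387 = 93.8706%

W = 4195.8090 kJ, eta = 93.8706%


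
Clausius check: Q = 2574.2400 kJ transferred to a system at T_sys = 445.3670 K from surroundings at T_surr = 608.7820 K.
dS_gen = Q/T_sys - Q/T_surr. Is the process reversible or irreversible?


dS_sys = 2574.2400/445.3670 = 5.7800 kJ/K
dS_surr = -2574.2400/608.7820 = -4.2285 kJ/K
dS_gen = 5.7800 - 4.2285 = 1.5515 kJ/K (irreversible)

dS_gen = 1.5515 kJ/K, irreversible


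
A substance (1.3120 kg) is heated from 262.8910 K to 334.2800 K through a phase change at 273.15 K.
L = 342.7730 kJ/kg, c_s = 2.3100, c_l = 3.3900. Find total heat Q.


Q1 (sensible, solid) = 1.3120 * 2.3100 * 10.2590 = 31.0922 kJ
Q2 (latent) = 1.3120 * 342.7730 = 449.7182 kJ
Q3 (sensible, liquid) = 1.3120 * 3.3900 * 61.1300 = 271.8867 kJ
Q_total = 752.6970 kJ

752.6970 kJ


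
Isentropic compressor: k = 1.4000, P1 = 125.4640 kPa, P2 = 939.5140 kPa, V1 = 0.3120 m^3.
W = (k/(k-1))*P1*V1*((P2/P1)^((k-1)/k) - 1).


(k-1)/k = 0.2857
(P2/P1)^exp = 1.7776
W = 3.5000 * 125.4640 * 0.3120 * (1.7776 - 1) = 106.5308 kJ

106.5308 kJ


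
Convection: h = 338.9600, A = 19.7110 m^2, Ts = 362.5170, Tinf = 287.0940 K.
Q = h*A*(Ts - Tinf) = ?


dT = 75.4230 K
Q = 338.9600 * 19.7110 * 75.4230 = 503919.2068 W

503919.2068 W


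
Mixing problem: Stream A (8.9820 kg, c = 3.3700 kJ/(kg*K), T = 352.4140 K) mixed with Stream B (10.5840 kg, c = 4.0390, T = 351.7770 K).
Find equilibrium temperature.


num = 25705.3754
den = 73.0181
Tf = 352.0411 K

352.0411 K


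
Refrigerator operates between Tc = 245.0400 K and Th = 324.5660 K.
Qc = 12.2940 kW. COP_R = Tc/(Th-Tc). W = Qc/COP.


COP = 245.0400 / 79.5260 = 3.0813
W = 12.2940 / 3.0813 = 3.9899 kW

COP = 3.0813, W = 3.9899 kW


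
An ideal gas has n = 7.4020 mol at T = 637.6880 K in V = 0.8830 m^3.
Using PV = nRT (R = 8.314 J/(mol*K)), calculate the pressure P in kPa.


P = nRT/V = 7.4020 * 8.314 * 637.6880 / 0.8830
= 39243.4649 / 0.8830 = 44443.3351 Pa = 44.4433 kPa

44.4433 kPa


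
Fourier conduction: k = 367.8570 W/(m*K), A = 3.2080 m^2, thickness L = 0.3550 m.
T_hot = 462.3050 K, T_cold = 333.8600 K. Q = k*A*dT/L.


dT = 128.4450 K
Q = 367.8570 * 3.2080 * 128.4450 / 0.3550 = 426974.7907 W

426974.7907 W


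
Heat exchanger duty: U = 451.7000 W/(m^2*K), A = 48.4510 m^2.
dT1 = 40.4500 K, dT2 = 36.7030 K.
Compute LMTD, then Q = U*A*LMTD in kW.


LMTD = 38.5462 K
Q = 451.7000 * 48.4510 * 38.5462 = 843594.7339 W = 843.5947 kW

843.5947 kW


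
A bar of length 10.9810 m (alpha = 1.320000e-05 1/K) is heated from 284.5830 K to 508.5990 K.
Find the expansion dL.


dT = 224.0160 K
dL = 1.320000e-05 * 10.9810 * 224.0160 = 0.032471 m
L_final = 11.013471 m

dL = 0.032471 m


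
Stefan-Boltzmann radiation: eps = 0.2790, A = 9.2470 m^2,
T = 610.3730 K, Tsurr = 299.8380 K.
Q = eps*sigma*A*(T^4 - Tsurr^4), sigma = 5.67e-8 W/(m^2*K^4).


T^4 = 1.3880e+11
Tsurr^4 = 8.0825e+09
Q = 0.2790 * 5.67e-8 * 9.2470 * 1.3071e+11 = 19121.1089 W

19121.1089 W


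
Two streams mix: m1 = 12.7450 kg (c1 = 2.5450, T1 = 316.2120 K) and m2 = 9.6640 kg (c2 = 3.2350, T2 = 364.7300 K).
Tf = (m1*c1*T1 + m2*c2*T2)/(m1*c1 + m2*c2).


num = 21659.2289
den = 63.6991
Tf = 340.0243 K

340.0243 K


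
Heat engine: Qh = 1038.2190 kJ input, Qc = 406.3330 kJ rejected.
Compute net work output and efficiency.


W = 1038.2190 - 406.3330 = 631.8860 kJ
eta = 631.8860 / 1038.2190 = 0.6086 = 60.8625%

W = 631.8860 kJ, eta = 60.8625%


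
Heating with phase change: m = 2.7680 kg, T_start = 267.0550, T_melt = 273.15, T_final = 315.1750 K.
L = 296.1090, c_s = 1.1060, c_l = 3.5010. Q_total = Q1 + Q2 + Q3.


Q1 (sensible, solid) = 2.7680 * 1.1060 * 6.0950 = 18.6593 kJ
Q2 (latent) = 2.7680 * 296.1090 = 819.6297 kJ
Q3 (sensible, liquid) = 2.7680 * 3.5010 * 42.0250 = 407.2545 kJ
Q_total = 1245.5435 kJ

1245.5435 kJ


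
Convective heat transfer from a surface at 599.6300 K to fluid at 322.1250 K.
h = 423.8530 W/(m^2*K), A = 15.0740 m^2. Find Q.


dT = 277.5050 K
Q = 423.8530 * 15.0740 * 277.5050 = 1773023.8797 W

1773023.8797 W


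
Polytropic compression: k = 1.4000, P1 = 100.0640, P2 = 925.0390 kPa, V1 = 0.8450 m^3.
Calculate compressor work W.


(k-1)/k = 0.2857
(P2/P1)^exp = 1.8878
W = 3.5000 * 100.0640 * 0.8450 * (1.8878 - 1) = 262.7482 kJ

262.7482 kJ


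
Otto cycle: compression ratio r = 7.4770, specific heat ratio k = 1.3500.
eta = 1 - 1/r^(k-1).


r^(k-1) = 2.0221
eta = 1 - 1/2.0221 = 0.5055 = 50.5467%

50.5467%


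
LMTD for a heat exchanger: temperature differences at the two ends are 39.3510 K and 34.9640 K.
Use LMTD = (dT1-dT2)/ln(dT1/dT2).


dT1/dT2 = 1.1255
ln(dT1/dT2) = 0.1182
LMTD = 4.3870 / 0.1182 = 37.1143 K

37.1143 K


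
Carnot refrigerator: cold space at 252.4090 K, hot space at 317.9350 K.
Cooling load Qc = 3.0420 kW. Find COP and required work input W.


COP = 252.4090 / 65.5260 = 3.8520
W = 3.0420 / 3.8520 = 0.7897 kW

COP = 3.8520, W = 0.7897 kW


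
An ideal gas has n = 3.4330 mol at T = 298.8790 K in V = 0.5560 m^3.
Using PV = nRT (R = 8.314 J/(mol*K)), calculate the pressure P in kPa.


P = nRT/V = 3.4330 * 8.314 * 298.8790 / 0.5560
= 8530.5931 / 0.5560 = 15342.7933 Pa = 15.3428 kPa

15.3428 kPa


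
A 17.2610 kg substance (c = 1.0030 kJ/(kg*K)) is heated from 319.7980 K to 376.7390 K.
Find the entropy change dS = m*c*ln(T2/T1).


T2/T1 = 1.1781
ln(T2/T1) = 0.1639
dS = 17.2610 * 1.0030 * 0.1639 = 2.8369 kJ/K

2.8369 kJ/K


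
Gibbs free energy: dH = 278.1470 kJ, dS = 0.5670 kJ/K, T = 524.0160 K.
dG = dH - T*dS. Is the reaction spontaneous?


T*dS = 524.0160 * 0.5670 = 297.1171 kJ
dG = 278.1470 - 297.1171 = -18.9701 kJ (spontaneous)

dG = -18.9701 kJ, spontaneous


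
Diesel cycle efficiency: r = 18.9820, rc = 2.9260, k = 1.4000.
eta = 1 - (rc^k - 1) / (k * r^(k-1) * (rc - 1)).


r^(k-1) = 3.2459
rc^k = 4.4956
eta = 0.6006 = 60.0611%

60.0611%


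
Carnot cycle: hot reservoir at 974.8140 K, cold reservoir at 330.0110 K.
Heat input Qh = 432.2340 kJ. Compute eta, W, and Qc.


eta = 1 - 330.0110/974.8140 = 0.6615
W = 0.6615 * 432.2340 = 285.9066 kJ
Qc = 432.2340 - 285.9066 = 146.3274 kJ

eta = 66.1463%, W = 285.9066 kJ, Qc = 146.3274 kJ


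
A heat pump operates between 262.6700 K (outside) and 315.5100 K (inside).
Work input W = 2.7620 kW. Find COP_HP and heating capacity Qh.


COP = 315.5100 / 52.8400 = 5.9710
Qh = 5.9710 * 2.7620 = 16.4920 kW

COP = 5.9710, Qh = 16.4920 kW


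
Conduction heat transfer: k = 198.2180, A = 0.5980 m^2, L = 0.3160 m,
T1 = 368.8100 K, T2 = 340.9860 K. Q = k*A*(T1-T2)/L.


dT = 27.8240 K
Q = 198.2180 * 0.5980 * 27.8240 / 0.3160 = 10437.0258 W

10437.0258 W


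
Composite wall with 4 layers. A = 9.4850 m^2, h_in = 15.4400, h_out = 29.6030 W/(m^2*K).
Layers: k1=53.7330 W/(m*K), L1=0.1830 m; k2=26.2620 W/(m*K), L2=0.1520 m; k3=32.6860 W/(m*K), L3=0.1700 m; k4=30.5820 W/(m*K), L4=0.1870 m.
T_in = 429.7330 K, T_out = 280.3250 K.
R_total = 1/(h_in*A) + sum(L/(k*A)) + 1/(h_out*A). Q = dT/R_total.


R_conv_in = 1/(15.4400*9.4850) = 0.0068
R_1 = 0.1830/(53.7330*9.4850) = 0.0004
R_2 = 0.1520/(26.2620*9.4850) = 0.0006
R_3 = 0.1700/(32.6860*9.4850) = 0.0005
R_4 = 0.1870/(30.5820*9.4850) = 0.0006
R_conv_out = 1/(29.6030*9.4850) = 0.0036
R_total = 0.0126 K/W
Q = 149.4080 / 0.0126 = 11903.0481 W

R_total = 0.0126 K/W, Q = 11903.0481 W


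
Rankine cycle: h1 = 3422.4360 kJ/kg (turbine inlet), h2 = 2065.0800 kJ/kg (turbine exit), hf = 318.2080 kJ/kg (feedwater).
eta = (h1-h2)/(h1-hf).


W = 1357.3560 kJ/kg
Q_in = 3104.2280 kJ/kg
eta = 0.4373 = 43.7260%

eta = 43.7260%


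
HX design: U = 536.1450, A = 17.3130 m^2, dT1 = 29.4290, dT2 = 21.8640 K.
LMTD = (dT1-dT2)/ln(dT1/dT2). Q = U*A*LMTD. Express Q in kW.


LMTD = 25.4595 K
Q = 536.1450 * 17.3130 * 25.4595 = 236321.7359 W = 236.3217 kW

236.3217 kW


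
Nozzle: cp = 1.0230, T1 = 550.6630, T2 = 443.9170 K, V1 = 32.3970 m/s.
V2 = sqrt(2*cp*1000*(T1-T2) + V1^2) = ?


dT = 106.7460 K
2*cp*1000*dT = 218402.3160
V1^2 = 1049.5656
V2 = sqrt(219451.8816) = 468.4569 m/s

468.4569 m/s


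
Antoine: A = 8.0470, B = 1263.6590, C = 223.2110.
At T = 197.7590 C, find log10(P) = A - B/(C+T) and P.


C+T = 420.9700
B/(C+T) = 3.0018
log10(P) = 8.0470 - 3.0018 = 5.0452
P = 10^5.0452 = 110973.8813 mmHg

110973.8813 mmHg


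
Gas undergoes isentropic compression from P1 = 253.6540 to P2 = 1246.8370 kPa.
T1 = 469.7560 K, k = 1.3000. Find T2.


(k-1)/k = 0.2308
(P2/P1)^exp = 1.4441
T2 = 469.7560 * 1.4441 = 678.3674 K

678.3674 K


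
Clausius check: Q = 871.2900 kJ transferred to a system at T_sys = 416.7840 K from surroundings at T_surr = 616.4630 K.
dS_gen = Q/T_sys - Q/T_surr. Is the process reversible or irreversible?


dS_sys = 871.2900/416.7840 = 2.0905 kJ/K
dS_surr = -871.2900/616.4630 = -1.4134 kJ/K
dS_gen = 2.0905 - 1.4134 = 0.6771 kJ/K (irreversible)

dS_gen = 0.6771 kJ/K, irreversible


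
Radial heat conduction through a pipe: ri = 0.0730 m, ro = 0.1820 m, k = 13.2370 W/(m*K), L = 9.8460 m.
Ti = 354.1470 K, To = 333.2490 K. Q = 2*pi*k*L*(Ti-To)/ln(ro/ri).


dT = 20.8980 K
ln(ro/ri) = 0.9135
Q = 2*pi*13.2370*9.8460*20.8980 / 0.9135 = 18732.8123 W

18732.8123 W


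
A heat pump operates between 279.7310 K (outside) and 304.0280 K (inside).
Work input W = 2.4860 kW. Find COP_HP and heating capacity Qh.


COP = 304.0280 / 24.2970 = 12.5130
Qh = 12.5130 * 2.4860 = 31.1073 kW

COP = 12.5130, Qh = 31.1073 kW


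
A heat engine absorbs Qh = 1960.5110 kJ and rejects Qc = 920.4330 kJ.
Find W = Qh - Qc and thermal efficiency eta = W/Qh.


W = 1960.5110 - 920.4330 = 1040.0780 kJ
eta = 1040.0780 / 1960.5110 = 0.5305 = 53.0514%

W = 1040.0780 kJ, eta = 53.0514%


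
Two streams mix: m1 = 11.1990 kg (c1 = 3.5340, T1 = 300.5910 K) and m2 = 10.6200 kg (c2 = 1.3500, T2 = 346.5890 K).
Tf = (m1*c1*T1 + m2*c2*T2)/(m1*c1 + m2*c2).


num = 16865.6165
den = 53.9143
Tf = 312.8229 K

312.8229 K


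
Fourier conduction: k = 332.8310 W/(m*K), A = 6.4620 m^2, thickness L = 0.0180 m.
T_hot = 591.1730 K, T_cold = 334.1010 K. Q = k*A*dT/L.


dT = 257.0720 K
Q = 332.8310 * 6.4620 * 257.0720 / 0.0180 = 3.0717e+07 W

3.0717e+07 W


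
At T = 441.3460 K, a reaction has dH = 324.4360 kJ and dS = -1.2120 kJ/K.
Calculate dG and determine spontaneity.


T*dS = 441.3460 * -1.2120 = -534.9114 kJ
dG = 324.4360 + 534.9114 = 859.3474 kJ (non-spontaneous)

dG = 859.3474 kJ, non-spontaneous


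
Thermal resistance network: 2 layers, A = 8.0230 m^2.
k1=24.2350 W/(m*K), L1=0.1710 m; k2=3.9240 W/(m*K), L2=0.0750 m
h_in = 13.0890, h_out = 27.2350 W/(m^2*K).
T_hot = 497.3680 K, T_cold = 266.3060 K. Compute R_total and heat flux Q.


R_conv_in = 1/(13.0890*8.0230) = 0.0095
R_1 = 0.1710/(24.2350*8.0230) = 0.0009
R_2 = 0.0750/(3.9240*8.0230) = 0.0024
R_conv_out = 1/(27.2350*8.0230) = 0.0046
R_total = 0.0174 K/W
Q = 231.0620 / 0.0174 = 13309.3283 W

R_total = 0.0174 K/W, Q = 13309.3283 W


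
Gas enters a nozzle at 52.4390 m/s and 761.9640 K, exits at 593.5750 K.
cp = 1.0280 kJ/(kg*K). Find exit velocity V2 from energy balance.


dT = 168.3890 K
2*cp*1000*dT = 346207.7840
V1^2 = 2749.8487
V2 = sqrt(348957.6327) = 590.7264 m/s

590.7264 m/s


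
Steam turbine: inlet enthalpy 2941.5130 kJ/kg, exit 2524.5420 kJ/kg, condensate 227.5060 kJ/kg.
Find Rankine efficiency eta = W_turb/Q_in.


W = 416.9710 kJ/kg
Q_in = 2714.0070 kJ/kg
eta = 0.1536 = 15.3637%

eta = 15.3637%


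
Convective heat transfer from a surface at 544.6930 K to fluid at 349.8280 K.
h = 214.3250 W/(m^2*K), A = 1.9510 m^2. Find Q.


dT = 194.8650 K
Q = 214.3250 * 1.9510 * 194.8650 = 81482.4246 W

81482.4246 W


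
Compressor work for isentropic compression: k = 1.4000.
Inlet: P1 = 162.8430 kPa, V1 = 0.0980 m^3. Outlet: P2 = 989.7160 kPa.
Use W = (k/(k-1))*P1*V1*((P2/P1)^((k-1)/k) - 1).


(k-1)/k = 0.2857
(P2/P1)^exp = 1.6747
W = 3.5000 * 162.8430 * 0.0980 * (1.6747 - 1) = 37.6831 kJ

37.6831 kJ


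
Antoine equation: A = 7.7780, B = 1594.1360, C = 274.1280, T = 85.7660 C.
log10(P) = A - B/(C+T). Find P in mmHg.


C+T = 359.8940
B/(C+T) = 4.4295
log10(P) = 7.7780 - 4.4295 = 3.3485
P = 10^3.3485 = 2231.2088 mmHg

2231.2088 mmHg


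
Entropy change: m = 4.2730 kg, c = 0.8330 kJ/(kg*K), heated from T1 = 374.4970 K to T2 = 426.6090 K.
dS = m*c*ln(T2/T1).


T2/T1 = 1.1392
ln(T2/T1) = 0.1303
dS = 4.2730 * 0.8330 * 0.1303 = 0.4637 kJ/K

0.4637 kJ/K


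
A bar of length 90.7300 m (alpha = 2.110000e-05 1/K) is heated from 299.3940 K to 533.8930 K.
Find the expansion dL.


dT = 234.4990 K
dL = 2.110000e-05 * 90.7300 * 234.4990 = 0.448926 m
L_final = 91.178926 m

dL = 0.448926 m


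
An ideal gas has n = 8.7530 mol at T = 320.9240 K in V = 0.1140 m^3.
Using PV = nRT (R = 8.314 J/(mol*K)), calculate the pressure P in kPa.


P = nRT/V = 8.7530 * 8.314 * 320.9240 / 0.1140
= 23354.4232 / 0.1140 = 204863.3612 Pa = 204.8634 kPa

204.8634 kPa


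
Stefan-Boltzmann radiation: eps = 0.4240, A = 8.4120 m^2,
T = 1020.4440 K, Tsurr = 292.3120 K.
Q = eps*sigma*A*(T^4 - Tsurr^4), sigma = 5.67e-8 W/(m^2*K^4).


T^4 = 1.0843e+12
Tsurr^4 = 7.3011e+09
Q = 0.4240 * 5.67e-8 * 8.4120 * 1.0770e+12 = 217806.4558 W

217806.4558 W


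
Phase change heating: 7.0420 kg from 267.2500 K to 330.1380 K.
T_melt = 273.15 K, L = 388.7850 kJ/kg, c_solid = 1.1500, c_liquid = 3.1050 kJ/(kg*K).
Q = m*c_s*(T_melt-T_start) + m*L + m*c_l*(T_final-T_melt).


Q1 (sensible, solid) = 7.0420 * 1.1500 * 5.9000 = 47.7800 kJ
Q2 (latent) = 7.0420 * 388.7850 = 2737.8240 kJ
Q3 (sensible, liquid) = 7.0420 * 3.1050 * 56.9880 = 1246.0660 kJ
Q_total = 4031.6699 kJ

4031.6699 kJ


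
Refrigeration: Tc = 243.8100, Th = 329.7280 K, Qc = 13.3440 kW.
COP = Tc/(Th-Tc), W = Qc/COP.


COP = 243.8100 / 85.9180 = 2.8377
W = 13.3440 / 2.8377 = 4.7024 kW

COP = 2.8377, W = 4.7024 kW


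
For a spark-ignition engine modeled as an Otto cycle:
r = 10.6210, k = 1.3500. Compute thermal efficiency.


r^(k-1) = 2.2864
eta = 1 - 1/2.2864 = 0.5626 = 56.2637%

56.2637%


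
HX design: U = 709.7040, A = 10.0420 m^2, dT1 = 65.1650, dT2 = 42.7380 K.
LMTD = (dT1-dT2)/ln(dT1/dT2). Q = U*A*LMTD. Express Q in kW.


LMTD = 53.1655 K
Q = 709.7040 * 10.0420 * 53.1655 = 378902.0975 W = 378.9021 kW

378.9021 kW


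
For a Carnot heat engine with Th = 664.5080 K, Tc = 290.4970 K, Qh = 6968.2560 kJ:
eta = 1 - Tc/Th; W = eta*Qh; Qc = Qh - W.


eta = 1 - 290.4970/664.5080 = 0.5628
W = 0.5628 * 6968.2560 = 3922.0060 kJ
Qc = 6968.2560 - 3922.0060 = 3046.2500 kJ

eta = 56.2839%, W = 3922.0060 kJ, Qc = 3046.2500 kJ


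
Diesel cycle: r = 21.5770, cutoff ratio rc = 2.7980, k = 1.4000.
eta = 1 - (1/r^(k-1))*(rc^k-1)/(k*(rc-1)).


r^(k-1) = 3.4166
rc^k = 4.2227
eta = 0.6253 = 62.5285%

62.5285%


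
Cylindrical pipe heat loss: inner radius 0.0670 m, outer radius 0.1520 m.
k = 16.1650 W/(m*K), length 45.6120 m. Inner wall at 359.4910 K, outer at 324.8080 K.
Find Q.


dT = 34.6830 K
ln(ro/ri) = 0.8192
Q = 2*pi*16.1650*45.6120*34.6830 / 0.8192 = 196140.7444 W

196140.7444 W


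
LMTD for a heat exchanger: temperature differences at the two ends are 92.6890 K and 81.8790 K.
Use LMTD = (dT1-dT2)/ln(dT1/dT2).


dT1/dT2 = 1.1320
ln(dT1/dT2) = 0.1240
LMTD = 10.8100 / 0.1240 = 87.1723 K

87.1723 K


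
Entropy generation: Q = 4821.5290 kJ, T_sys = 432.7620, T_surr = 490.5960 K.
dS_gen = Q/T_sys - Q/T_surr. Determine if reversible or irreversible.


dS_sys = 4821.5290/432.7620 = 11.1413 kJ/K
dS_surr = -4821.5290/490.5960 = -9.8279 kJ/K
dS_gen = 11.1413 - 9.8279 = 1.3134 kJ/K (irreversible)

dS_gen = 1.3134 kJ/K, irreversible


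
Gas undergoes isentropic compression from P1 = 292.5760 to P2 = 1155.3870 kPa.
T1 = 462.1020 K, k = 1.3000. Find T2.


(k-1)/k = 0.2308
(P2/P1)^exp = 1.3729
T2 = 462.1020 * 1.3729 = 634.4379 K

634.4379 K


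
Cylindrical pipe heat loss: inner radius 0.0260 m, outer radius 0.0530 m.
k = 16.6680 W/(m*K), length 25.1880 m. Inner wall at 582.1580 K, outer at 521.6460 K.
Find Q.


dT = 60.5120 K
ln(ro/ri) = 0.7122
Q = 2*pi*16.6680*25.1880*60.5120 / 0.7122 = 224129.6963 W

224129.6963 W


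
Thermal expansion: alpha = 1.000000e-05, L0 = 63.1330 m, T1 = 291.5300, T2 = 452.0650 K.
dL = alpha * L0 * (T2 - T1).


dT = 160.5350 K
dL = 1.000000e-05 * 63.1330 * 160.5350 = 0.101351 m
L_final = 63.234351 m

dL = 0.101351 m


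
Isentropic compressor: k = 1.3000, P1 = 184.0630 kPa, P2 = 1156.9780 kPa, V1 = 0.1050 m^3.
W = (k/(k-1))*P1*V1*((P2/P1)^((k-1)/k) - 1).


(k-1)/k = 0.2308
(P2/P1)^exp = 1.5284
W = 4.3333 * 184.0630 * 0.1050 * (1.5284 - 1) = 44.2527 kJ

44.2527 kJ


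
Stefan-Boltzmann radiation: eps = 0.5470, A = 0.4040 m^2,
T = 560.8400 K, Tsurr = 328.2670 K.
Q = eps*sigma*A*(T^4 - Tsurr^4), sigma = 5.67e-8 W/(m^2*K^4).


T^4 = 9.8936e+10
Tsurr^4 = 1.1612e+10
Q = 0.5470 * 5.67e-8 * 0.4040 * 8.7324e+10 = 1094.1753 W

1094.1753 W


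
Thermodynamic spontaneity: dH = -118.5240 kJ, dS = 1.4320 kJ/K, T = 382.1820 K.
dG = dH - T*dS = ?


T*dS = 382.1820 * 1.4320 = 547.2846 kJ
dG = -118.5240 - 547.2846 = -665.8086 kJ (spontaneous)

dG = -665.8086 kJ, spontaneous


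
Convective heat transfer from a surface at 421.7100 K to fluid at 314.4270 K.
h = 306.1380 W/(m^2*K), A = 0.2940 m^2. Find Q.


dT = 107.2830 K
Q = 306.1380 * 0.2940 * 107.2830 = 9655.9605 W

9655.9605 W


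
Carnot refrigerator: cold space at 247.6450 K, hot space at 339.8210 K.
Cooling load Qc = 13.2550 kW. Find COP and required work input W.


COP = 247.6450 / 92.1760 = 2.6867
W = 13.2550 / 2.6867 = 4.9336 kW

COP = 2.6867, W = 4.9336 kW


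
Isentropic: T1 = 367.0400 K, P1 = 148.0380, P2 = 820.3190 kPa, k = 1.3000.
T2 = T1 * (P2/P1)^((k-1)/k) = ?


(k-1)/k = 0.2308
(P2/P1)^exp = 1.4846
T2 = 367.0400 * 1.4846 = 544.8985 K

544.8985 K


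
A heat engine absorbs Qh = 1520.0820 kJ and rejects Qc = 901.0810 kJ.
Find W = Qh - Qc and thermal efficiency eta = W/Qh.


W = 1520.0820 - 901.0810 = 619.0010 kJ
eta = 619.0010 / 1520.0820 = 0.4072 = 40.7216%

W = 619.0010 kJ, eta = 40.7216%


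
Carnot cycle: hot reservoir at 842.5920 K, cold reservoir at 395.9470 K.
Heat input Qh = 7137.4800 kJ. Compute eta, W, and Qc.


eta = 1 - 395.9470/842.5920 = 0.5301
W = 0.5301 * 7137.4800 = 3783.4679 kJ
Qc = 7137.4800 - 3783.4679 = 3354.0121 kJ

eta = 53.0085%, W = 3783.4679 kJ, Qc = 3354.0121 kJ


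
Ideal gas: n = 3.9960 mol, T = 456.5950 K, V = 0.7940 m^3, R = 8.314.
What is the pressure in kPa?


P = nRT/V = 3.9960 * 8.314 * 456.5950 / 0.7940
= 15169.3388 / 0.7940 = 19104.9607 Pa = 19.1050 kPa

19.1050 kPa


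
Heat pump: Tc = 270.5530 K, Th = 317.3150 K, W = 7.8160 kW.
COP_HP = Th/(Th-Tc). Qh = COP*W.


COP = 317.3150 / 46.7620 = 6.7857
Qh = 6.7857 * 7.8160 = 53.0374 kW

COP = 6.7857, Qh = 53.0374 kW


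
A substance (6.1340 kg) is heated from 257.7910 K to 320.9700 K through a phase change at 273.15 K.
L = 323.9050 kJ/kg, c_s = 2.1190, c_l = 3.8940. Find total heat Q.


Q1 (sensible, solid) = 6.1340 * 2.1190 * 15.3590 = 199.6355 kJ
Q2 (latent) = 6.1340 * 323.9050 = 1986.8333 kJ
Q3 (sensible, liquid) = 6.1340 * 3.8940 * 47.8200 = 1142.2188 kJ
Q_total = 3328.6875 kJ

3328.6875 kJ


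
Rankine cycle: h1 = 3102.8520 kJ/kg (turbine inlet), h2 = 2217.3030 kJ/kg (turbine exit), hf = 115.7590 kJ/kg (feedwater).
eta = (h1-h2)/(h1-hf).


W = 885.5490 kJ/kg
Q_in = 2987.0930 kJ/kg
eta = 0.2965 = 29.6458%

eta = 29.6458%


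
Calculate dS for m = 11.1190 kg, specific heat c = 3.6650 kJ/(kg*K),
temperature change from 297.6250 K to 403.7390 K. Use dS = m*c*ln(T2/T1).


T2/T1 = 1.3565
ln(T2/T1) = 0.3049
dS = 11.1190 * 3.6650 * 0.3049 = 12.4264 kJ/K

12.4264 kJ/K


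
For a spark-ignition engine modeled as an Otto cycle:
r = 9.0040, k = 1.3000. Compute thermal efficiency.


r^(k-1) = 1.9334
eta = 1 - 1/1.9334 = 0.4828 = 48.2787%

48.2787%


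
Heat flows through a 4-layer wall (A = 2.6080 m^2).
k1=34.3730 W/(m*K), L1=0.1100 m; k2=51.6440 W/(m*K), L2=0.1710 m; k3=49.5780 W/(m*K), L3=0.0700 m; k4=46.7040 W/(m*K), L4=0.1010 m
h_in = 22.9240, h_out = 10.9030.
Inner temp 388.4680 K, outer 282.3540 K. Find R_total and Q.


R_conv_in = 1/(22.9240*2.6080) = 0.0167
R_1 = 0.1100/(34.3730*2.6080) = 0.0012
R_2 = 0.1710/(51.6440*2.6080) = 0.0013
R_3 = 0.0700/(49.5780*2.6080) = 0.0005
R_4 = 0.1010/(46.7040*2.6080) = 0.0008
R_conv_out = 1/(10.9030*2.6080) = 0.0352
R_total = 0.0558 K/W
Q = 106.1140 / 0.0558 = 1902.9966 W

R_total = 0.0558 K/W, Q = 1902.9966 W
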